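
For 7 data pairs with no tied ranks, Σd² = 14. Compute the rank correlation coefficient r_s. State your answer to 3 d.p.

0.750

ρ = 1 − 6Σd² / [n(n²−1)] = 1 − 6×14 / (7×48)
  = 1 − 84/336 = 1 − 0.2500 ≈ 0.750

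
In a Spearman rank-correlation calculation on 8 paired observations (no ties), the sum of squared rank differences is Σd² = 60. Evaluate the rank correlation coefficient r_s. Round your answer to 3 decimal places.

0.286

ρ = 1 − 6Σd² / [n(n²−1)] = 1 − 6×60 / (8×63)
  = 1 − 360/504 = 1 − 0.7143 ≈ 0.286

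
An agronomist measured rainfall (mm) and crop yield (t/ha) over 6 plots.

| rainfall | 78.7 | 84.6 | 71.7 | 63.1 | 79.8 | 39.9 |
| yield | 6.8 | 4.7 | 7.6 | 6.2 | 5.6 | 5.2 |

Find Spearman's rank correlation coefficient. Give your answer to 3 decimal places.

Rank rainfall: 4, 6, 3, 2, 5, 1
Rank yield: 5, 1, 6, 4, 3, 2
d = rank(rainfall) − rank(yield): -1, 5, -3, -2, 2, -1; Σd² = 44
ρ = 1 − 6Σd² / [n(n²−1)] = 1 − 6×44 / (6×35) = 1 − 264/210 ≈ -0.257

-0.257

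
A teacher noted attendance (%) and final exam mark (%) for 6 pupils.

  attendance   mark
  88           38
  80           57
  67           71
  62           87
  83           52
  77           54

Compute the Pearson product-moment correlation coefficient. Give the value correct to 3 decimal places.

-0.972

n = 6, Σx = 457, Σy = 359, Σx² = 35295, Σy² = 22923, Σxy = 26529
nΣxy − ΣxΣy = 159174 − 164063 = -4889
nΣx² − (Σx)² = 211770 − 208849 = 2921; nΣy² − (Σy)² = 137538 − 128881 = 8657
r = -4889 / √(2921 × 8657) = -4889 / 5028.6277 ≈ -0.972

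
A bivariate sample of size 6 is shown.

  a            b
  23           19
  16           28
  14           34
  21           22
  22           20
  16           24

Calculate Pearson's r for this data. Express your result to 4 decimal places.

-0.9094

n = 6, Σa = 112, Σb = 147, Σa² = 2162, Σb² = 3761, Σab = 2647
nΣab − ΣaΣb = 15882 − 16464 = -582
nΣa² − (Σa)² = 12972 − 12544 = 428; nΣb² − (Σb)² = 22566 − 21609 = 957
r = -582 / √(428 × 957) = -582 / 639.9969 ≈ -0.9094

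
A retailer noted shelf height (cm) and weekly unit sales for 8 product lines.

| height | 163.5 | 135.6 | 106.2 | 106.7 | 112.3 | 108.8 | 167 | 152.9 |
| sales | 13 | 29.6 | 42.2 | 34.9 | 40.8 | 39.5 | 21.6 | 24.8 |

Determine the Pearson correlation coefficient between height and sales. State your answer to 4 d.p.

n = 8, Σx = 1053, Σy = 246.4, Σx² = 143499.08, Σy² = 8350.5, Σxy = 30623.29
nΣxy − ΣxΣy = 244986.32 − 259459.2 = -14472.88
nΣx² − (Σx)² = 1147992.64 − 1108809 = 39183.64; nΣy² − (Σy)² = 66804 − 60712.96 = 6091.04
r = -14472.88 / √(39183.64 × 6091.04) = -14472.88 / 15448.9197 ≈ -0.9368

-0.9368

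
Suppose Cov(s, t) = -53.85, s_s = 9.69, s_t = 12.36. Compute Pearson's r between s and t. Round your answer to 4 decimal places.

-0.4496

r = Cov(s,t) / (s_s · s_t) = -53.85 / (9.69 × 12.36)
  = -53.85 / 119.7684 ≈ -0.4496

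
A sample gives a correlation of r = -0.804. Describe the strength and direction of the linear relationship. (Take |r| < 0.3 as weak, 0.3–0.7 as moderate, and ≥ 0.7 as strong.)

strong negative

r = -0.804 < 0 so the relationship is negative.
|r| = 0.804, which falls in the strong range.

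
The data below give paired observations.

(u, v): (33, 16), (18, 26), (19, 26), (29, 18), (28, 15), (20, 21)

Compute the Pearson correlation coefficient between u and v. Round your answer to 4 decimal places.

-0.9000

n = 6, Σu = 147, Σv = 122, Σu² = 3799, Σv² = 2598, Σuv = 2852
nΣuv − ΣuΣv = 17112 − 17934 = -822
nΣu² − (Σu)² = 22794 − 21609 = 1185; nΣv² − (Σv)² = 15588 − 14884 = 704
r = -822 / √(1185 × 704) = -822 / 913.3674 ≈ -0.9000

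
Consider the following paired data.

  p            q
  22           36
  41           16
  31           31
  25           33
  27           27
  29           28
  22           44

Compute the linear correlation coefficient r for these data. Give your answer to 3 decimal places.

-0.901

n = 7, Σp = 197, Σq = 215, Σp² = 5805, Σq² = 7051, Σpq = 5743
nΣpq − ΣpΣq = 40201 − 42355 = -2154
nΣp² − (Σp)² = 40635 − 38809 = 1826; nΣq² − (Σq)² = 49357 − 46225 = 3132
r = -2154 / √(1826 × 3132) = -2154 / 2391.4498 ≈ -0.901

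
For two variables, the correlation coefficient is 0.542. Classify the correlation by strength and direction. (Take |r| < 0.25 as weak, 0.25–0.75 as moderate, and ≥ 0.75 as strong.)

r = 0.542 > 0 so the relationship is positive.
|r| = 0.542, which falls in the moderate range.

moderate positive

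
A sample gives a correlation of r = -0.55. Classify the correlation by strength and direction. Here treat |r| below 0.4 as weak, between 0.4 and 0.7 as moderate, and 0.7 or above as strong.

r = -0.55 < 0 so the relationship is negative.
|r| = 0.55, which falls in the moderate range.

moderate negative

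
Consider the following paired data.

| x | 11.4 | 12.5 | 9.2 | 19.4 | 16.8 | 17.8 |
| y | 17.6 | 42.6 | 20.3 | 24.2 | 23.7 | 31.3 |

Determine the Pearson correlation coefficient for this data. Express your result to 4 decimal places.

0.1434

n = 6, Σx = 87.1, Σy = 159.7, Σx² = 1346.29, Σy² = 4663.63, Σxy = 2344.68
nΣxy − ΣxΣy = 14068.08 − 13909.87 = 158.21
nΣx² − (Σx)² = 8077.74 − 7586.41 = 491.33; nΣy² − (Σy)² = 27981.78 − 25504.09 = 2477.69
r = 158.21 / √(491.33 × 2477.69) = 158.21 / 1103.3419 ≈ 0.1434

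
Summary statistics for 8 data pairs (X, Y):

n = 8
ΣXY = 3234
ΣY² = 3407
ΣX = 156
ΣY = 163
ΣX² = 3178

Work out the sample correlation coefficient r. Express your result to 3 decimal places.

r = (nΣXY − ΣXΣY) / √[(nΣX² − (ΣX)²)(nΣY² − (ΣY)²)]
Numerator: 8×3234 − 156×163 = 444
Denominator: √[(25424 − 24336)(27256 − 26569)] = √[1088 × 687] = 864.5554
r = 444 / 864.5554 ≈ 0.514

0.514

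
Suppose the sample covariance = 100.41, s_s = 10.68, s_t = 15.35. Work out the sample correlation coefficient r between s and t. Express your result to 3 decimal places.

r = Cov(s,t) / (s_s · s_t) = 100.41 / (10.68 × 15.35)
  = 100.41 / 163.9380 ≈ 0.612

0.612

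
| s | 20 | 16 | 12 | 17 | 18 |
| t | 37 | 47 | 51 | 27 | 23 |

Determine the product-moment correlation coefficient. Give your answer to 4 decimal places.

-0.6512

n = 5, Σs = 83, Σt = 185, Σs² = 1413, Σt² = 7437, Σst = 2977
nΣst − ΣsΣt = 14885 − 15355 = -470
nΣs² − (Σs)² = 7065 − 6889 = 176; nΣt² − (Σt)² = 37185 − 34225 = 2960
r = -470 / √(176 × 2960) = -470 / 721.7756 ≈ -0.6512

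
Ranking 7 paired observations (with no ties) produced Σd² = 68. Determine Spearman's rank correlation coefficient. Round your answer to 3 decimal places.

ρ = 1 − 6Σd² / [n(n²−1)] = 1 − 6×68 / (7×48)
  = 1 − 408/336 = 1 − 1.2143 ≈ -0.214

-0.214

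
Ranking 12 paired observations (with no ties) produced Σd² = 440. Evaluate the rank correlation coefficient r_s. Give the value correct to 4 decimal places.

-0.5385

ρ = 1 − 6Σd² / [n(n²−1)] = 1 − 6×440 / (12×143)
  = 1 − 2640/1716 = 1 − 1.53846 ≈ -0.5385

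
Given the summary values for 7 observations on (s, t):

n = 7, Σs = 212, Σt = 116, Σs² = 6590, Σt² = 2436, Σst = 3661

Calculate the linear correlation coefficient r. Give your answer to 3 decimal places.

r = (nΣst − ΣsΣt) / √[(nΣs² − (Σs)²)(nΣt² − (Σt)²)]
Numerator: 7×3661 − 212×116 = 1035
Denominator: √[(46130 − 44944)(17052 − 13456)] = √[1186 × 3596] = 2065.1528
r = 1035 / 2065.1528 ≈ 0.501

0.501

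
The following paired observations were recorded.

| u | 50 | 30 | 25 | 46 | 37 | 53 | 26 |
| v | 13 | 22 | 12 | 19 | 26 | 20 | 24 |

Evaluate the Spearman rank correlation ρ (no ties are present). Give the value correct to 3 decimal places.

Rank u: 6, 3, 1, 5, 4, 7, 2
Rank v: 2, 5, 1, 3, 7, 4, 6
d = rank(u) − rank(v): 4, -2, 0, 2, -3, 3, -4; Σd² = 58
ρ = 1 − 6Σd² / [n(n²−1)] = 1 − 6×58 / (7×48) = 1 − 348/336 ≈ -0.036

-0.036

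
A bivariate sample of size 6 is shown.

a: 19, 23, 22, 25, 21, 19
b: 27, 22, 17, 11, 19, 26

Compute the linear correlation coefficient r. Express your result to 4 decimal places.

-0.8829

n = 6, Σa = 129, Σb = 122, Σa² = 2801, Σb² = 2660, Σab = 2561
nΣab − ΣaΣb = 15366 − 15738 = -372
nΣa² − (Σa)² = 16806 − 16641 = 165; nΣb² − (Σb)² = 15960 − 14884 = 1076
r = -372 / √(165 × 1076) = -372 / 421.3550 ≈ -0.8829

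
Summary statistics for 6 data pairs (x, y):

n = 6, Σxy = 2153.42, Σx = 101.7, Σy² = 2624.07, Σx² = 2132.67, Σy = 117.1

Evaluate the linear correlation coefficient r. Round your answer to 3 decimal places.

0.453

r = (nΣxy − ΣxΣy) / √[(nΣx² − (Σx)²)(nΣy² − (Σy)²)]
Numerator: 6×2153.42 − 101.7×117.1 = 1011.45
Denominator: √[(12796.02 − 10342.89)(15744.42 − 13712.41)] = √[2453.13 × 2032.01] = 2232.6631
r = 1011.45 / 2232.6631 ≈ 0.453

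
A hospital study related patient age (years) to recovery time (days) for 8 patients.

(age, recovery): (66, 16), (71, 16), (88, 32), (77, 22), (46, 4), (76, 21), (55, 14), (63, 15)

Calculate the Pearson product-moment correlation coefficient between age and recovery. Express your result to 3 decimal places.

n = 8, Σx = 542, Σy = 140, Σx² = 37956, Σy² = 2898, Σxy = 10197
nΣxy − ΣxΣy = 81576 − 75880 = 5696
nΣx² − (Σx)² = 303648 − 293764 = 9884; nΣy² − (Σy)² = 23184 − 19600 = 3584
r = 5696 / √(9884 × 3584) = 5696 / 5951.8280 ≈ 0.957

0.957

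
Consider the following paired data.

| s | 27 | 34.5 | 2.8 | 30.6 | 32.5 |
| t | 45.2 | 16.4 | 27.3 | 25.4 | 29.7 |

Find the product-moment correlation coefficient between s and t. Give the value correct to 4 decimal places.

n = 5, Σs = 127.4, Σt = 144, Σs² = 3919.7, Σt² = 4584.54, Σst = 3605.13
nΣst − ΣsΣt = 18025.65 − 18345.6 = -319.95
nΣs² − (Σs)² = 19598.5 − 16230.76 = 3367.74; nΣt² − (Σt)² = 22922.7 − 20736 = 2186.7
r = -319.95 / √(3367.74 × 2186.7) = -319.95 / 2713.7128 ≈ -0.1179

-0.1179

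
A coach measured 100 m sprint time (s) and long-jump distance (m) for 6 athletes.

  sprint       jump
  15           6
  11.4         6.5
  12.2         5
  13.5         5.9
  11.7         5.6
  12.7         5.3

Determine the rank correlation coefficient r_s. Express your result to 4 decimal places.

-0.0286

Rank sprint: 6, 1, 3, 5, 2, 4
Rank jump: 5, 6, 1, 4, 3, 2
d = rank(sprint) − rank(jump): 1, -5, 2, 1, -1, 2; Σd² = 36
ρ = 1 − 6Σd² / [n(n²−1)] = 1 − 6×36 / (6×35) = 1 − 216/210 ≈ -0.0286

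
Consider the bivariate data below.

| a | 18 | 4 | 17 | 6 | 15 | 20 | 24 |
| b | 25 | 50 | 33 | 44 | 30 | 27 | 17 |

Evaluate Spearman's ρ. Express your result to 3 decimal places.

Rank a: 5, 1, 4, 2, 3, 6, 7
Rank b: 2, 7, 5, 6, 4, 3, 1
d = rank(a) − rank(b): 3, -6, -1, -4, -1, 3, 6; Σd² = 108
ρ = 1 − 6Σd² / [n(n²−1)] = 1 − 6×108 / (7×48) = 1 − 648/336 ≈ -0.929

-0.929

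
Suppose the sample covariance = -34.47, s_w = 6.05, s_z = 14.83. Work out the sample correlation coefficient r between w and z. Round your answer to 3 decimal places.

r = Cov(w,z) / (s_w · s_z) = -34.47 / (6.05 × 14.83)
  = -34.47 / 89.7215 ≈ -0.384

-0.384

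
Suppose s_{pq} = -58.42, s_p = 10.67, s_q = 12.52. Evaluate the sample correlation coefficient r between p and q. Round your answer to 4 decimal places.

-0.4373

r = Cov(p,q) / (s_p · s_q) = -58.42 / (10.67 × 12.52)
  = -58.42 / 133.5884 ≈ -0.4373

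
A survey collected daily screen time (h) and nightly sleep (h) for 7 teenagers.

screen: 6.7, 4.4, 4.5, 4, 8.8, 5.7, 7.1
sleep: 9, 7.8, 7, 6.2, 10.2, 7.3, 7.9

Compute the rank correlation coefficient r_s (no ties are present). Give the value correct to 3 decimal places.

0.857

Rank screen: 5, 2, 3, 1, 7, 4, 6
Rank sleep: 6, 4, 2, 1, 7, 3, 5
d = rank(screen) − rank(sleep): -1, -2, 1, 0, 0, 1, 1; Σd² = 8
ρ = 1 − 6Σd² / [n(n²−1)] = 1 − 6×8 / (7×48) = 1 − 48/336 ≈ 0.857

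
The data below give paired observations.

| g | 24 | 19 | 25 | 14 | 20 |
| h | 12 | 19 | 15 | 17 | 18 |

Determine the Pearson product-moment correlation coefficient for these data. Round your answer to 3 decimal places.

n = 5, Σg = 102, Σh = 81, Σg² = 2158, Σh² = 1343, Σgh = 1622
nΣgh − ΣgΣh = 8110 − 8262 = -152
nΣg² − (Σg)² = 10790 − 10404 = 386; nΣh² − (Σh)² = 6715 − 6561 = 154
r = -152 / √(386 × 154) = -152 / 243.8114 ≈ -0.623

-0.623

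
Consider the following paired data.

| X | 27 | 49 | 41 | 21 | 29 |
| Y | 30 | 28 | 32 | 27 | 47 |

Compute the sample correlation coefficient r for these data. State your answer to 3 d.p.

n = 5, ΣX = 167, ΣY = 164, ΣX² = 6093, ΣY² = 5646, ΣXY = 5424
nΣXY − ΣXΣY = 27120 − 27388 = -268
nΣX² − (ΣX)² = 30465 − 27889 = 2576; nΣY² − (ΣY)² = 28230 − 26896 = 1334
r = -268 / √(2576 × 1334) = -268 / 1853.7486 ≈ -0.145

-0.145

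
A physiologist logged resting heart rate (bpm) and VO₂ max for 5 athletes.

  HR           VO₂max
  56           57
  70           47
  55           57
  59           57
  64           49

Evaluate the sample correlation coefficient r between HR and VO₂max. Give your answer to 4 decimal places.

-0.9490

n = 5, Σx = 304, Σy = 267, Σx² = 18638, Σy² = 14357, Σxy = 16116
nΣxy − ΣxΣy = 80580 − 81168 = -588
nΣx² − (Σx)² = 93190 − 92416 = 774; nΣy² − (Σy)² = 71785 − 71289 = 496
r = -588 / √(774 × 496) = -588 / 619.5999 ≈ -0.9490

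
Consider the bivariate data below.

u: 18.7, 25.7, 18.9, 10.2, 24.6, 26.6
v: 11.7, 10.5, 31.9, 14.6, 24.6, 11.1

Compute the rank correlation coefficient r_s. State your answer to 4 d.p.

Rank u: 2, 5, 3, 1, 4, 6
Rank v: 3, 1, 6, 4, 5, 2
d = rank(u) − rank(v): -1, 4, -3, -3, -1, 4; Σd² = 52
ρ = 1 − 6Σd² / [n(n²−1)] = 1 − 6×52 / (6×35) = 1 − 312/210 ≈ -0.4857

-0.4857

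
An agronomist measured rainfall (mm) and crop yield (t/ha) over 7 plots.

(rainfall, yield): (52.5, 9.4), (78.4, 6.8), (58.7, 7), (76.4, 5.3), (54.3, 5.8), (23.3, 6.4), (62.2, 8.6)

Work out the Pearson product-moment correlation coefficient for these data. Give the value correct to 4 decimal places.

n = 7, Σx = 405.8, Σy = 49.3, Σx² = 25545.68, Σy² = 360.25, Σxy = 2841.42
nΣxy − ΣxΣy = 19889.94 − 20005.94 = -116
nΣx² − (Σx)² = 178819.76 − 164673.64 = 14146.12; nΣy² − (Σy)² = 2521.75 − 2430.49 = 91.26
r = -116 / √(14146.12 × 91.26) = -116 / 1136.2108 ≈ -0.1021

-0.1021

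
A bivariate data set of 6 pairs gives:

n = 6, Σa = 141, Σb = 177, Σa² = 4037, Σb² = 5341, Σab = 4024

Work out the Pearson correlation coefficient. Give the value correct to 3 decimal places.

-0.461

r = (nΣab − ΣaΣb) / √[(nΣa² − (Σa)²)(nΣb² − (Σb)²)]
Numerator: 6×4024 − 141×177 = -813
Denominator: √[(24222 − 19881)(32046 − 31329)] = √[4341 × 717] = 1764.2270
r = -813 / 1764.2270 ≈ -0.461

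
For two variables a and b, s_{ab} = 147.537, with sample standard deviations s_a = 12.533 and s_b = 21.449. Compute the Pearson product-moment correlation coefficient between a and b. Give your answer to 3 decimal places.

r = Cov(a,b) / (s_a · s_b) = 147.537 / (12.533 × 21.449)
  = 147.537 / 268.8203 ≈ 0.549

0.549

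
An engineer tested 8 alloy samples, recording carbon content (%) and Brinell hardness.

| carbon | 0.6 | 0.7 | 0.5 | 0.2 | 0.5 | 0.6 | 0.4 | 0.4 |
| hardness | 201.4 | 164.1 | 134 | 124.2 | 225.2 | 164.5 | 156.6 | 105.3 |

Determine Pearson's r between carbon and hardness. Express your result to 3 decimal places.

n = 8, Σx = 3.9, Σy = 1275.3, Σx² = 2.07, Σy² = 214259.35, Σxy = 643.61
nΣxy − ΣxΣy = 5148.88 − 4973.67 = 175.21
nΣx² − (Σx)² = 16.56 − 15.21 = 1.35; nΣy² − (Σy)² = 1714074.8 − 1626390.09 = 87684.71
r = 175.21 / √(1.35 × 87684.71) = 175.21 / 344.0557 ≈ 0.509

0.509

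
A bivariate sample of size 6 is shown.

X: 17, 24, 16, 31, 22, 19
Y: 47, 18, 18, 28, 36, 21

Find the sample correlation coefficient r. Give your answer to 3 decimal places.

n = 6, ΣX = 129, ΣY = 168, ΣX² = 2927, ΣY² = 5378, ΣXY = 3578
nΣXY − ΣXΣY = 21468 − 21672 = -204
nΣX² − (ΣX)² = 17562 − 16641 = 921; nΣY² − (ΣY)² = 32268 − 28224 = 4044
r = -204 / √(921 × 4044) = -204 / 1929.9026 ≈ -0.106

-0.106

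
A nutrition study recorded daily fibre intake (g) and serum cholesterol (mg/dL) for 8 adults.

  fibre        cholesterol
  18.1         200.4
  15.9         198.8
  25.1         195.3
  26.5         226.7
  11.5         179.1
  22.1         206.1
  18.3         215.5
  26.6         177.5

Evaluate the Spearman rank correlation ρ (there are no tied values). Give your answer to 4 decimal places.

Rank fibre: 3, 2, 6, 7, 1, 5, 4, 8
Rank cholesterol: 5, 4, 3, 8, 2, 6, 7, 1
d = rank(fibre) − rank(cholesterol): -2, -2, 3, -1, -1, -1, -3, 7; Σd² = 78
ρ = 1 − 6Σd² / [n(n²−1)] = 1 − 6×78 / (8×63) = 1 − 468/504 ≈ 0.0714

0.0714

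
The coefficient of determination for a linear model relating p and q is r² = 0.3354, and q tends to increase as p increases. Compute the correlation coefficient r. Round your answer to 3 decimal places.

|r| = √0.3354 = 0.579
The association is positive, so r = 0.579.

0.579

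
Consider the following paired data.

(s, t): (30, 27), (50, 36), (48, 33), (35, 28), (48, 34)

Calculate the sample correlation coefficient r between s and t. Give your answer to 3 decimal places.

0.976

n = 5, Σs = 211, Σt = 158, Σs² = 9233, Σt² = 5054, Σst = 6806
nΣst − ΣsΣt = 34030 − 33338 = 692
nΣs² − (Σs)² = 46165 − 44521 = 1644; nΣt² − (Σt)² = 25270 − 24964 = 306
r = 692 / √(1644 × 306) = 692 / 709.2700 ≈ 0.976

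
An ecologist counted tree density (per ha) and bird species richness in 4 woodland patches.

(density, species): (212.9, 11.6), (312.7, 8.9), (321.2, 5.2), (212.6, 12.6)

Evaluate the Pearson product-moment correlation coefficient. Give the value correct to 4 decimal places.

-0.9062

n = 4, Σx = 1059.4, Σy = 38.3, Σx² = 291475.9, Σy² = 399.57, Σxy = 9601.67
nΣxy − ΣxΣy = 38406.68 − 40575.02 = -2168.34
nΣx² − (Σx)² = 1165903.6 − 1122328.36 = 43575.24; nΣy² − (Σy)² = 1598.28 − 1466.89 = 131.39
r = -2168.34 / √(43575.24 × 131.39) = -2168.34 / 2392.7705 ≈ -0.9062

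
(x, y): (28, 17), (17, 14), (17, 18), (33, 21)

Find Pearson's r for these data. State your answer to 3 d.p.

0.724

n = 4, Σx = 95, Σy = 70, Σx² = 2451, Σy² = 1250, Σxy = 1713
nΣxy − ΣxΣy = 6852 − 6650 = 202
nΣx² − (Σx)² = 9804 − 9025 = 779; nΣy² − (Σy)² = 5000 − 4900 = 100
r = 202 / √(779 × 100) = 202 / 279.1057 ≈ 0.724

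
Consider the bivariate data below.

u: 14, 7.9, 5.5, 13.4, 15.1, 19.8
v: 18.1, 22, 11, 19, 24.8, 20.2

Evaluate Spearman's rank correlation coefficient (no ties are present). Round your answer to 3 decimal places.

Rank u: 4, 2, 1, 3, 5, 6
Rank v: 2, 5, 1, 3, 6, 4
d = rank(u) − rank(v): 2, -3, 0, 0, -1, 2; Σd² = 18
ρ = 1 − 6Σd² / [n(n²−1)] = 1 − 6×18 / (6×35) = 1 − 108/210 ≈ 0.486

0.486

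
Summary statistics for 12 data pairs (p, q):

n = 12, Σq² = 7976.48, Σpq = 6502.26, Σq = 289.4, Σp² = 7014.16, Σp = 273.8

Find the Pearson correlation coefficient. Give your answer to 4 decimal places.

-0.1154

r = (nΣpq − ΣpΣq) / √[(nΣp² − (Σp)²)(nΣq² − (Σq)²)]
Numerator: 12×6502.26 − 273.8×289.4 = -1210.6
Denominator: √[(84169.92 − 74966.44)(95717.76 − 83752.36)] = √[9203.48 × 11965.4] = 10493.9659
r = -1210.6 / 10493.9659 ≈ -0.1154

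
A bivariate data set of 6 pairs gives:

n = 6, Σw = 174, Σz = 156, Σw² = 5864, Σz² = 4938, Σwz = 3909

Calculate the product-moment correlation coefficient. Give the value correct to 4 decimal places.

-0.7240

r = (nΣwz − ΣwΣz) / √[(nΣw² − (Σw)²)(nΣz² − (Σz)²)]
Numerator: 6×3909 − 174×156 = -3690
Denominator: √[(35184 − 30276)(29628 − 24336)] = √[4908 × 5292] = 5096.3846
r = -3690 / 5096.3846 ≈ -0.7240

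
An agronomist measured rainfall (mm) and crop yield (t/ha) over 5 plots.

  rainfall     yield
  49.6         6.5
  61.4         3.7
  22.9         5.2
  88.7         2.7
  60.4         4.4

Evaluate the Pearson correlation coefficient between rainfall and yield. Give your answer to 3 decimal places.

n = 5, Σx = 283, Σy = 22.5, Σx² = 18270.38, Σy² = 109.63, Σxy = 1173.91
nΣxy − ΣxΣy = 5869.55 − 6367.5 = -497.95
nΣx² − (Σx)² = 91351.9 − 80089 = 11262.9; nΣy² − (Σy)² = 548.15 − 506.25 = 41.9
r = -497.95 / √(11262.9 × 41.9) = -497.95 / 686.9611 ≈ -0.725

-0.725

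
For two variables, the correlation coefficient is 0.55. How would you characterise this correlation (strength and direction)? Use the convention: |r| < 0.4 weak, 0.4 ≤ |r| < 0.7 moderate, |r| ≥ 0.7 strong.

r = 0.55 > 0 so the relationship is positive.
|r| = 0.55, which falls in the moderate range.

moderate positive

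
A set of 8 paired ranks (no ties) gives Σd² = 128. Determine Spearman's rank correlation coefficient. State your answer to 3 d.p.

-0.524

ρ = 1 − 6Σd² / [n(n²−1)] = 1 − 6×128 / (8×63)
  = 1 − 768/504 = 1 − 1.5238 ≈ -0.524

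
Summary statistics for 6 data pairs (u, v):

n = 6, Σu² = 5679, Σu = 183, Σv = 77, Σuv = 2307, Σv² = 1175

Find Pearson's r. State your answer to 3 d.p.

r = (nΣuv − ΣuΣv) / √[(nΣu² − (Σu)²)(nΣv² − (Σv)²)]
Numerator: 6×2307 − 183×77 = -249
Denominator: √[(34074 − 33489)(7050 − 5929)] = √[585 × 1121] = 809.8055
r = -249 / 809.8055 ≈ -0.307

-0.307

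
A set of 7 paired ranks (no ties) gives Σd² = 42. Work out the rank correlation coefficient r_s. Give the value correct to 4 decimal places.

0.2500

ρ = 1 − 6Σd² / [n(n²−1)] = 1 − 6×42 / (7×48)
  = 1 − 252/336 = 1 − 0.75000 ≈ 0.2500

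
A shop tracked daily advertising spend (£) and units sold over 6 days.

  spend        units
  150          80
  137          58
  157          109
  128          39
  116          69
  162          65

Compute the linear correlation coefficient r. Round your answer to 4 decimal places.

0.5195

n = 6, Σx = 850, Σy = 420, Σx² = 122002, Σy² = 32152, Σxy = 60585
nΣxy − ΣxΣy = 363510 − 357000 = 6510
nΣx² − (Σx)² = 732012 − 722500 = 9512; nΣy² − (Σy)² = 192912 − 176400 = 16512
r = 6510 / √(9512 × 16512) = 6510 / 12532.4437 ≈ 0.5195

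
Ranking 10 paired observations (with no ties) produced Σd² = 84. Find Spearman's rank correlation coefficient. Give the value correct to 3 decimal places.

0.491

ρ = 1 − 6Σd² / [n(n²−1)] = 1 − 6×84 / (10×99)
  = 1 − 504/990 = 1 − 0.5091 ≈ 0.491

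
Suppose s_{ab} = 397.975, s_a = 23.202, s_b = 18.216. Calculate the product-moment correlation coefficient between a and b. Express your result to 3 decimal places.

0.942

r = Cov(a,b) / (s_a · s_b) = 397.975 / (23.202 × 18.216)
  = 397.975 / 422.6476 ≈ 0.942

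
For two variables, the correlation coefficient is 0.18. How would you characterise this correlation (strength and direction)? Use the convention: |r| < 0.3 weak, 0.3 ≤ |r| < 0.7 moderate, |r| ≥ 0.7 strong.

r = 0.18 > 0 so the relationship is positive.
|r| = 0.18, which falls in the weak range.

weak positive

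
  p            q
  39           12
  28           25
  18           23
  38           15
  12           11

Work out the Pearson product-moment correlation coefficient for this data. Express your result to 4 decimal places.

-0.1238

n = 5, Σp = 135, Σq = 86, Σp² = 4217, Σq² = 1644, Σpq = 2284
nΣpq − ΣpΣq = 11420 − 11610 = -190
nΣp² − (Σp)² = 21085 − 18225 = 2860; nΣq² − (Σq)² = 8220 − 7396 = 824
r = -190 / √(2860 × 824) = -190 / 1535.1352 ≈ -0.1238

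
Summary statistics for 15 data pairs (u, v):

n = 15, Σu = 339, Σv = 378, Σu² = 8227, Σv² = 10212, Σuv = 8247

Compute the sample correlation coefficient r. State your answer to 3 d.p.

-0.475

r = (nΣuv − ΣuΣv) / √[(nΣu² − (Σu)²)(nΣv² − (Σv)²)]
Numerator: 15×8247 − 339×378 = -4437
Denominator: √[(123405 − 114921)(153180 − 142884)] = √[8484 × 10296] = 9346.1898
r = -4437 / 9346.1898 ≈ -0.475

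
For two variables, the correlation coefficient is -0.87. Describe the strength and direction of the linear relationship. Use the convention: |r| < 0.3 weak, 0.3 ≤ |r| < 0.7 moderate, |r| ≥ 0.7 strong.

r = -0.87 < 0 so the relationship is negative.
|r| = 0.87, which falls in the strong range.

strong negative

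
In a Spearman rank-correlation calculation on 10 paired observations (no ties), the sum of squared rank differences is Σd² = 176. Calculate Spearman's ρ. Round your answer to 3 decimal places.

-0.067

ρ = 1 − 6Σd² / [n(n²−1)] = 1 − 6×176 / (10×99)
  = 1 − 1056/990 = 1 − 1.0667 ≈ -0.067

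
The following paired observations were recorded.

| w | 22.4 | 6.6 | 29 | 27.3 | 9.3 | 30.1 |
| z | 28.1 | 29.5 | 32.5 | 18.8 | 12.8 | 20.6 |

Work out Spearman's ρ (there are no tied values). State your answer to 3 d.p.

0.086

Rank w: 3, 1, 5, 4, 2, 6
Rank z: 4, 5, 6, 2, 1, 3
d = rank(w) − rank(z): -1, -4, -1, 2, 1, 3; Σd² = 32
ρ = 1 − 6Σd² / [n(n²−1)] = 1 − 6×32 / (6×35) = 1 − 192/210 ≈ 0.086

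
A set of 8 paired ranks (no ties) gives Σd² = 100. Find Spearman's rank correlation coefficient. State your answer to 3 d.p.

ρ = 1 − 6Σd² / [n(n²−1)] = 1 − 6×100 / (8×63)
  = 1 − 600/504 = 1 − 1.1905 ≈ -0.190

-0.190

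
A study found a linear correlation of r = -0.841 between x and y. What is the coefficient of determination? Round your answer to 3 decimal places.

r² = (-0.841)² = 0.707

0.707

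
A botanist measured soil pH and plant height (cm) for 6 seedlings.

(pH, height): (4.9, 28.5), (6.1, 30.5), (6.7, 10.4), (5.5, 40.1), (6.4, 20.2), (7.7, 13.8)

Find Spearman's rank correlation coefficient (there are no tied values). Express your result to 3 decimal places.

-0.771

Rank pH: 1, 3, 5, 2, 4, 6
Rank height: 4, 5, 1, 6, 3, 2
d = rank(pH) − rank(height): -3, -2, 4, -4, 1, 4; Σd² = 62
ρ = 1 − 6Σd² / [n(n²−1)] = 1 − 6×62 / (6×35) = 1 − 372/210 ≈ -0.771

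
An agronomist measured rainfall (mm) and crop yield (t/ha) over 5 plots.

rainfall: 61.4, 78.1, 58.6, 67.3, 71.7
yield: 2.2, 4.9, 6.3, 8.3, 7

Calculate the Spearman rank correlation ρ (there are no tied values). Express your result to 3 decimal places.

Rank rainfall: 2, 5, 1, 3, 4
Rank yield: 1, 2, 3, 5, 4
d = rank(rainfall) − rank(yield): 1, 3, -2, -2, 0; Σd² = 18
ρ = 1 − 6Σd² / [n(n²−1)] = 1 − 6×18 / (5×24) = 1 − 108/120 ≈ 0.100

0.100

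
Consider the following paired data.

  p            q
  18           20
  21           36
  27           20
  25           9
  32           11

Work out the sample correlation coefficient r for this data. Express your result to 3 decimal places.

n = 5, Σp = 123, Σq = 96, Σp² = 3143, Σq² = 2298, Σpq = 2233
nΣpq − ΣpΣq = 11165 − 11808 = -643
nΣp² − (Σp)² = 15715 − 15129 = 586; nΣq² − (Σq)² = 11490 − 9216 = 2274
r = -643 / √(586 × 2274) = -643 / 1154.3674 ≈ -0.557

-0.557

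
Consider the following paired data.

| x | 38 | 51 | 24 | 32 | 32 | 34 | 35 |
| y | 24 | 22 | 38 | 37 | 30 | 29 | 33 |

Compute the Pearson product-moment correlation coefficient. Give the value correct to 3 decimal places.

n = 7, Σx = 246, Σy = 213, Σx² = 9050, Σy² = 6703, Σxy = 7231
nΣxy − ΣxΣy = 50617 − 52398 = -1781
nΣx² − (Σx)² = 63350 − 60516 = 2834; nΣy² − (Σy)² = 46921 − 45369 = 1552
r = -1781 / √(2834 × 1552) = -1781 / 2097.2286 ≈ -0.849

-0.849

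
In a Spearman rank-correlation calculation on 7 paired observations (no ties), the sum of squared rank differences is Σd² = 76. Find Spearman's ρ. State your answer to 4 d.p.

-0.3571

ρ = 1 − 6Σd² / [n(n²−1)] = 1 − 6×76 / (7×48)
  = 1 − 456/336 = 1 − 1.35714 ≈ -0.3571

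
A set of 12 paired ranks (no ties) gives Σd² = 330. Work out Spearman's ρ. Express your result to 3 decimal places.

ρ = 1 − 6Σd² / [n(n²−1)] = 1 − 6×330 / (12×143)
  = 1 − 1980/1716 = 1 − 1.1538 ≈ -0.154

-0.154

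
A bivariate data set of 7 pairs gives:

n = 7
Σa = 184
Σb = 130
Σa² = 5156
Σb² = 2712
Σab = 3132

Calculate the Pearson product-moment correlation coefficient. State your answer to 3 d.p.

r = (nΣab − ΣaΣb) / √[(nΣa² − (Σa)²)(nΣb² − (Σb)²)]
Numerator: 7×3132 − 184×130 = -1996
Denominator: √[(36092 − 33856)(18984 − 16900)] = √[2236 × 2084] = 2158.6625
r = -1996 / 2158.6625 ≈ -0.925

-0.925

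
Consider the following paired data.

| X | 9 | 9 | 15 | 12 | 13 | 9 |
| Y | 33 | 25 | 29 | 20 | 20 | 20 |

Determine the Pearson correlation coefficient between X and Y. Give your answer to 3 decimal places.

-0.063

n = 6, ΣX = 67, ΣY = 147, ΣX² = 781, ΣY² = 3755, ΣXY = 1637
nΣXY − ΣXΣY = 9822 − 9849 = -27
nΣX² − (ΣX)² = 4686 − 4489 = 197; nΣY² − (ΣY)² = 22530 − 21609 = 921
r = -27 / √(197 × 921) = -27 / 425.9542 ≈ -0.063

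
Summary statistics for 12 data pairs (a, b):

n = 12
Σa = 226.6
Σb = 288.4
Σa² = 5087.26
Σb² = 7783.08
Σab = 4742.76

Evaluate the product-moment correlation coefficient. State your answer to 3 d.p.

r = (nΣab − ΣaΣb) / √[(nΣa² − (Σa)²)(nΣb² − (Σb)²)]
Numerator: 12×4742.76 − 226.6×288.4 = -8438.32
Denominator: √[(61047.12 − 51347.56)(93396.96 − 83174.56)] = √[9699.56 × 10222.4] = 9957.5490
r = -8438.32 / 9957.5490 ≈ -0.847

-0.847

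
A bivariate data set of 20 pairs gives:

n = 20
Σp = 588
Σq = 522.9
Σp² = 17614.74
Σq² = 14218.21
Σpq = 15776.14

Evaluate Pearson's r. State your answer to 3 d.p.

0.952

r = (nΣpq − ΣpΣq) / √[(nΣp² − (Σp)²)(nΣq² − (Σq)²)]
Numerator: 20×15776.14 − 588×522.9 = 8057.6
Denominator: √[(352294.8 − 345744)(284364.2 − 273424.41)] = √[6550.8 × 10939.79] = 8465.4815
r = 8057.6 / 8465.4815 ≈ 0.952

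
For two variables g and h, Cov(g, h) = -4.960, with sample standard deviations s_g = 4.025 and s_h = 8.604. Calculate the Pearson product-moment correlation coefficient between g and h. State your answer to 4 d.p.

-0.1432

r = Cov(g,h) / (s_g · s_h) = -4.960 / (4.025 × 8.604)
  = -4.960 / 34.6311 ≈ -0.1432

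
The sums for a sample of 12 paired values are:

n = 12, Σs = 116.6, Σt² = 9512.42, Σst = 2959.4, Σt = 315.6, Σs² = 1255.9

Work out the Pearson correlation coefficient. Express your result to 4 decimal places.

-0.2776

r = (nΣst − ΣsΣt) / √[(nΣs² − (Σs)²)(nΣt² − (Σt)²)]
Numerator: 12×2959.4 − 116.6×315.6 = -1286.16
Denominator: √[(15070.8 − 13595.56)(114149.04 − 99603.36)] = √[1475.24 × 14545.68] = 4632.3179
r = -1286.16 / 4632.3179 ≈ -0.2776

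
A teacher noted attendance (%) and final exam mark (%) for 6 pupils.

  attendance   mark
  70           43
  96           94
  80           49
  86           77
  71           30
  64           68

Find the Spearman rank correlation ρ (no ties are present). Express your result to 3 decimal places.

Rank attendance: 2, 6, 4, 5, 3, 1
Rank mark: 2, 6, 3, 5, 1, 4
d = rank(attendance) − rank(mark): 0, 0, 1, 0, 2, -3; Σd² = 14
ρ = 1 − 6Σd² / [n(n²−1)] = 1 − 6×14 / (6×35) = 1 − 84/210 ≈ 0.600

0.600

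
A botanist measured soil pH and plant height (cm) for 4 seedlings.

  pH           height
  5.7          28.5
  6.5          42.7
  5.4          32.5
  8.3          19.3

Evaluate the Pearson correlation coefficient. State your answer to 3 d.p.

-0.547

n = 4, Σx = 25.9, Σy = 123, Σx² = 172.79, Σy² = 4064.28, Σxy = 775.69
nΣxy − ΣxΣy = 3102.76 − 3185.7 = -82.94
nΣx² − (Σx)² = 691.16 − 670.81 = 20.35; nΣy² − (Σy)² = 16257.12 − 15129 = 1128.12
r = -82.94 / √(20.35 × 1128.12) = -82.94 / 151.5165 ≈ -0.547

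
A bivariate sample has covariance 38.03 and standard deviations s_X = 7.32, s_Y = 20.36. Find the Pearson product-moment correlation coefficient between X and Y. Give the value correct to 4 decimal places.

0.2552

r = Cov(X,Y) / (s_X · s_Y) = 38.03 / (7.32 × 20.36)
  = 38.03 / 149.0352 ≈ 0.2552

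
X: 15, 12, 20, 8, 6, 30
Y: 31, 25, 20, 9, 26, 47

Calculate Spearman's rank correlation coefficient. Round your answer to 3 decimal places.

0.429

Rank X: 4, 3, 5, 2, 1, 6
Rank Y: 5, 3, 2, 1, 4, 6
d = rank(X) − rank(Y): -1, 0, 3, 1, -3, 0; Σd² = 20
ρ = 1 − 6Σd² / [n(n²−1)] = 1 − 6×20 / (6×35) = 1 − 120/210 ≈ 0.429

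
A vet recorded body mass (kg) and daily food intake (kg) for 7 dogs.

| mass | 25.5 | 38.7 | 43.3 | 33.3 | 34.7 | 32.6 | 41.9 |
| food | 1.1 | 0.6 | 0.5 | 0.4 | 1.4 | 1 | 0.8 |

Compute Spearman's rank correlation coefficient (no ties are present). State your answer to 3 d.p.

Rank mass: 1, 5, 7, 3, 4, 2, 6
Rank food: 6, 3, 2, 1, 7, 5, 4
d = rank(mass) − rank(food): -5, 2, 5, 2, -3, -3, 2; Σd² = 80
ρ = 1 − 6Σd² / [n(n²−1)] = 1 − 6×80 / (7×48) = 1 − 480/336 ≈ -0.429

-0.429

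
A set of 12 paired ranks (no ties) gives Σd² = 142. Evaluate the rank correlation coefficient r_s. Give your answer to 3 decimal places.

ρ = 1 − 6Σd² / [n(n²−1)] = 1 − 6×142 / (12×143)
  = 1 − 852/1716 = 1 − 0.4965 ≈ 0.503

0.503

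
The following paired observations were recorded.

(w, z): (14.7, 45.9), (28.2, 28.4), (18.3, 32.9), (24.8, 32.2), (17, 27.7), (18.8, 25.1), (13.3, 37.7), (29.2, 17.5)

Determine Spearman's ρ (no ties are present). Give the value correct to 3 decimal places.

-0.714

Rank w: 2, 7, 4, 6, 3, 5, 1, 8
Rank z: 8, 4, 6, 5, 3, 2, 7, 1
d = rank(w) − rank(z): -6, 3, -2, 1, 0, 3, -6, 7; Σd² = 144
ρ = 1 − 6Σd² / [n(n²−1)] = 1 − 6×144 / (8×63) = 1 − 864/504 ≈ -0.714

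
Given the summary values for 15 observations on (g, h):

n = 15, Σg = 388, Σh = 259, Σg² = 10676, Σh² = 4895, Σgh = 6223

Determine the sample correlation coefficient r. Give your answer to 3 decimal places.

-0.916

r = (nΣgh − ΣgΣh) / √[(nΣg² − (Σg)²)(nΣh² − (Σh)²)]
Numerator: 15×6223 − 388×259 = -7147
Denominator: √[(160140 − 150544)(73425 − 67081)] = √[9596 × 6344] = 7802.3730
r = -7147 / 7802.3730 ≈ -0.916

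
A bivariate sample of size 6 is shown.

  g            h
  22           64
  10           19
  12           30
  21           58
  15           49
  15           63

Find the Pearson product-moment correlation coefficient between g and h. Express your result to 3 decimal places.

0.839

n = 6, Σg = 95, Σh = 283, Σg² = 1619, Σh² = 15091, Σgh = 4856
nΣgh − ΣgΣh = 29136 − 26885 = 2251
nΣg² − (Σg)² = 9714 − 9025 = 689; nΣh² − (Σh)² = 90546 − 80089 = 10457
r = 2251 / √(689 × 10457) = 2251 / 2684.1894 ≈ 0.839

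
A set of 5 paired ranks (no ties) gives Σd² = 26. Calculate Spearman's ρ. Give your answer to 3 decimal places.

ρ = 1 − 6Σd² / [n(n²−1)] = 1 − 6×26 / (5×24)
  = 1 − 156/120 = 1 − 1.3000 ≈ -0.300

-0.300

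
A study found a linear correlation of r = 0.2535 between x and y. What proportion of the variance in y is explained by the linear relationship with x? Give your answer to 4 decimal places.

0.0643

r² = (0.2535)² = 0.0643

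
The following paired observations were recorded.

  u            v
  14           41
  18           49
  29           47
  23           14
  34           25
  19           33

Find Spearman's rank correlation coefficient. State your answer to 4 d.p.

Rank u: 1, 2, 5, 4, 6, 3
Rank v: 4, 6, 5, 1, 2, 3
d = rank(u) − rank(v): -3, -4, 0, 3, 4, 0; Σd² = 50
ρ = 1 − 6Σd² / [n(n²−1)] = 1 − 6×50 / (6×35) = 1 − 300/210 ≈ -0.4286

-0.4286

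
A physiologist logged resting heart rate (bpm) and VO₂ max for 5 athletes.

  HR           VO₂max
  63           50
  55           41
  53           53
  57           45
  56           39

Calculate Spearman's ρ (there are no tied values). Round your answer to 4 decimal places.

Rank HR: 5, 2, 1, 4, 3
Rank VO₂max: 4, 2, 5, 3, 1
d = rank(HR) − rank(VO₂max): 1, 0, -4, 1, 2; Σd² = 22
ρ = 1 − 6Σd² / [n(n²−1)] = 1 − 6×22 / (5×24) = 1 − 132/120 ≈ -0.1000

-0.1000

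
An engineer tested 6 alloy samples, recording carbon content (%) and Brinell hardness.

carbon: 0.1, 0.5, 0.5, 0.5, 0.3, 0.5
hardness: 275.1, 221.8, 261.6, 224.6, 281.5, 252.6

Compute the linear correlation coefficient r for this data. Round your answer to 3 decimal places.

n = 6, Σx = 2.4, Σy = 1517.2, Σx² = 1.1, Σy² = 386803.98, Σxy = 592.26
nΣxy − ΣxΣy = 3553.56 − 3641.28 = -87.72
nΣx² − (Σx)² = 6.6 − 5.76 = 0.84; nΣy² − (Σy)² = 2320823.88 − 2301895.84 = 18928.04
r = -87.72 / √(0.84 × 18928.04) = -87.72 / 126.0934 ≈ -0.696

-0.696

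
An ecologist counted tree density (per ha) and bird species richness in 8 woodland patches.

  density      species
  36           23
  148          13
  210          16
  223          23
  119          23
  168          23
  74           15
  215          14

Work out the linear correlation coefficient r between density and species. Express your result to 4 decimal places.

-0.1825

n = 8, Σx = 1193, Σy = 150, Σx² = 211115, Σy² = 2962, Σxy = 21962
nΣxy − ΣxΣy = 175696 − 178950 = -3254
nΣx² − (Σx)² = 1688920 − 1423249 = 265671; nΣy² − (Σy)² = 23696 − 22500 = 1196
r = -3254 / √(265671 × 1196) = -3254 / 17825.3335 ≈ -0.1825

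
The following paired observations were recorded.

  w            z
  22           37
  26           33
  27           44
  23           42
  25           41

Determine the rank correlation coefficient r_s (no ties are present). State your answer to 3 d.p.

Rank w: 1, 4, 5, 2, 3
Rank z: 2, 1, 5, 4, 3
d = rank(w) − rank(z): -1, 3, 0, -2, 0; Σd² = 14
ρ = 1 − 6Σd² / [n(n²−1)] = 1 − 6×14 / (5×24) = 1 − 84/120 ≈ 0.300

0.300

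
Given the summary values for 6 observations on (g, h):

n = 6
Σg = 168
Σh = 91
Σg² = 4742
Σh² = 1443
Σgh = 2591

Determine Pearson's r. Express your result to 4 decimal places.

0.8800

r = (nΣgh − ΣgΣh) / √[(nΣg² − (Σg)²)(nΣh² − (Σh)²)]
Numerator: 6×2591 − 168×91 = 258
Denominator: √[(28452 − 28224)(8658 − 8281)] = √[228 × 377] = 293.1825
r = 258 / 293.1825 ≈ 0.8800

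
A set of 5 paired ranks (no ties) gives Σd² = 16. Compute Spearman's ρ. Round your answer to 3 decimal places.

ρ = 1 − 6Σd² / [n(n²−1)] = 1 − 6×16 / (5×24)
  = 1 − 96/120 = 1 − 0.8000 ≈ 0.200

0.200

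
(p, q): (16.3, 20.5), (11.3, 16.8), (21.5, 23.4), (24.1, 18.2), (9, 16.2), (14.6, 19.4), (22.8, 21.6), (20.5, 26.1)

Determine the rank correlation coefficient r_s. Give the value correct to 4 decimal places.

0.5476

Rank p: 4, 2, 6, 8, 1, 3, 7, 5
Rank q: 5, 2, 7, 3, 1, 4, 6, 8
d = rank(p) − rank(q): -1, 0, -1, 5, 0, -1, 1, -3; Σd² = 38
ρ = 1 − 6Σd² / [n(n²−1)] = 1 − 6×38 / (8×63) = 1 − 228/504 ≈ 0.5476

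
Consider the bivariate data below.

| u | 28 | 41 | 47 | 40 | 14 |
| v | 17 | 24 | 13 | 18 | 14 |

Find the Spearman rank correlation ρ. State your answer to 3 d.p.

Rank u: 2, 4, 5, 3, 1
Rank v: 3, 5, 1, 4, 2
d = rank(u) − rank(v): -1, -1, 4, -1, -1; Σd² = 20
ρ = 1 − 6Σd² / [n(n²−1)] = 1 − 6×20 / (5×24) = 1 − 120/120 ≈ 0.000

0.000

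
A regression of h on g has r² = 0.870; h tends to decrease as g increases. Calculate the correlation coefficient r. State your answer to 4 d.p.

|r| = √0.870 = 0.9327
The association is negative, so r = −0.9327.

-0.9327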